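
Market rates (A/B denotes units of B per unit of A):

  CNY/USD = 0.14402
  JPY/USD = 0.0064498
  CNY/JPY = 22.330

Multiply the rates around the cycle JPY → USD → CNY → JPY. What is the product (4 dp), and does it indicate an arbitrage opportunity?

Around JPY → USD → CNY → JPY: 1 × 0.0064498 ÷ 0.14402 × 22.330 = 1.000028
Product ≈ 1 (deviation 0.003%, within rounding noise).

1.0000 (no arbitrage)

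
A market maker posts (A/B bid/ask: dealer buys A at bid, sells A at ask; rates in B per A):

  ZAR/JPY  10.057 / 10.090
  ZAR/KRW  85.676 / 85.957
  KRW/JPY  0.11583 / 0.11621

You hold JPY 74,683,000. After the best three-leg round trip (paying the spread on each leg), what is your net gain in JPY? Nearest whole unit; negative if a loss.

Net profit: JPY 507,930

Best loop JPY → KRW → ZAR → JPY:
JPY 74,683,000 ÷ 0.11621 (buy KRW at ask) = KRW 642,655,537
KRW 642,655,537 ÷ 85.957 (buy ZAR at ask) = ZAR 7,476,477.05
ZAR 7,476,477.05 × 10.057 (sell ZAR at bid) = JPY 75,190,930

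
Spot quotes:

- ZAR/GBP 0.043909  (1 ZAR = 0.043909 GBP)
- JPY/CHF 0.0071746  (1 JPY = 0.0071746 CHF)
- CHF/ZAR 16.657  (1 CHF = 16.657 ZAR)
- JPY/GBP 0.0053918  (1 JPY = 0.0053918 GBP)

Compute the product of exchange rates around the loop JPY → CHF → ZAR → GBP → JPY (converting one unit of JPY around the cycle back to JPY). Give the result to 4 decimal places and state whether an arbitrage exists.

Around JPY → CHF → ZAR → GBP → JPY: 1 × 0.0071746 × 16.657 × 0.043909 ÷ 0.0053918 = 0.973227
Product < 1; profitable direction is JPY → GBP → ZAR → CHF → JPY.

0.9732 (arbitrage exists)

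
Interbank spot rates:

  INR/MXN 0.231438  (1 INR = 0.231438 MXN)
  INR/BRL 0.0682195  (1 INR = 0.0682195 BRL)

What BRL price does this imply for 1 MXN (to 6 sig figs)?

1 MXN ÷ 0.231438 = 4.32081 INR
4.32081 INR × 0.0682195 = 0.294764 BRL

MXN/BRL = 0.294764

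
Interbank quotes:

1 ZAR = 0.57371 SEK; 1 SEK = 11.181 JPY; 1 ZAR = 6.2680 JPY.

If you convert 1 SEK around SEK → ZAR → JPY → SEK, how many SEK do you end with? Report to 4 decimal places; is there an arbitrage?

Around SEK → ZAR → JPY → SEK: 1 ÷ 0.57371 × 6.2680 ÷ 11.181 = 0.977138
Product < 1; profitable direction is SEK → JPY → ZAR → SEK.

0.9771 (arbitrage exists)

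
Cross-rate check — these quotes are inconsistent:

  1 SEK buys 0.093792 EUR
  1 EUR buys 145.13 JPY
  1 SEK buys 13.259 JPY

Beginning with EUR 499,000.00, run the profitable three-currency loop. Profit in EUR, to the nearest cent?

Profitable loop is EUR → JPY → SEK → EUR:
EUR 499,000.00 × 145.13 = JPY 72,419,870
JPY 72,419,870 ÷ 13.259 = SEK 5,461,940.57
SEK 5,461,940.57 × 0.093792 = EUR 512,286.33
Profit = EUR 512,286.33 − EUR 499,000.00

Profit: EUR 13,286.33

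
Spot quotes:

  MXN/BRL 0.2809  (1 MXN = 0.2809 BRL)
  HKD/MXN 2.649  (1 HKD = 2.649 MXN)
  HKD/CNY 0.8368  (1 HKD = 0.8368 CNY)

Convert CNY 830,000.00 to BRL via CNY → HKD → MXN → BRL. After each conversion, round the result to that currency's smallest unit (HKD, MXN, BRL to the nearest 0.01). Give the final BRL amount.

CNY 830,000.00 ÷ 0.8368 = HKD 991,873.80
HKD 991,873.80 × 2.649 = MXN 2,627,473.70
MXN 2,627,473.70 × 0.2809 = BRL 738,057.36

BRL 738,057.36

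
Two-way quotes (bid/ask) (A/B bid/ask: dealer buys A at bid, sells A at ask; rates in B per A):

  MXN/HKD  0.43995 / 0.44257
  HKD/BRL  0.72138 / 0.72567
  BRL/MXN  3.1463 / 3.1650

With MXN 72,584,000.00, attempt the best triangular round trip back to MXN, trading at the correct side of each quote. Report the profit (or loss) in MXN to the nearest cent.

Best loop MXN → HKD → BRL → MXN:
MXN 72,584,000.00 × 0.43995 (sell MXN at bid) = HKD 31,933,330.80
HKD 31,933,330.80 × 0.72138 (sell HKD at bid) = BRL 23,036,066.17
BRL 23,036,066.17 × 3.1463 (sell BRL at bid) = MXN 72,478,375.00

Net result: MXN -105,625.00 (no profitable arbitrage after spreads)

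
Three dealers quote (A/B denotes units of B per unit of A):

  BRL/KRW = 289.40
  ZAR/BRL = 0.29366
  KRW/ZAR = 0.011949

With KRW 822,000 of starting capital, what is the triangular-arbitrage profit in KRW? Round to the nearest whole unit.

Profitable loop is KRW → ZAR → BRL → KRW:
KRW 822,000 × 0.011949 = ZAR 9,822.08
ZAR 9,822.08 × 0.29366 = BRL 2,884.35
BRL 2,884.35 × 289.40 = KRW 834,731
Profit = KRW 834,731 − KRW 822,000

Profit: KRW 12,731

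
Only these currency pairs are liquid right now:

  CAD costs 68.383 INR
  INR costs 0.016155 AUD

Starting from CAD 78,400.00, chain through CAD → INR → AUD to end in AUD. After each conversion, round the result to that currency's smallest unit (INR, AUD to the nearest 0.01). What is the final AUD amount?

AUD 86,610.63

CAD 78,400.00 × 68.383 = INR 5,361,227.20
INR 5,361,227.20 × 0.016155 = AUD 86,610.63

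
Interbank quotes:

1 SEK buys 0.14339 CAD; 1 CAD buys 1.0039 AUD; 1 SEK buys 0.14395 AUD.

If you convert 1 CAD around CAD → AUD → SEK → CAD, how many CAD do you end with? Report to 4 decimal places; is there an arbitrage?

1.0000 (no arbitrage)

Around CAD → AUD → SEK → CAD: 1 × 1.0039 ÷ 0.14395 × 0.14339 = 0.999995
Product ≈ 1 (deviation 0.001%, within rounding noise).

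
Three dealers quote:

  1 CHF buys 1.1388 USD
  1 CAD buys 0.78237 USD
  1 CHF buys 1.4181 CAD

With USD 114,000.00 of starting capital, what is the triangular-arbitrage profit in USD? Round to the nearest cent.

Profit: USD 3,012.77

Profitable loop is USD → CAD → CHF → USD:
USD 114,000.00 ÷ 0.78237 = CAD 145,711.11
CAD 145,711.11 ÷ 1.4181 = CHF 102,750.94
CHF 102,750.94 × 1.1388 = USD 117,012.77
Profit = USD 117,012.77 − USD 114,000.00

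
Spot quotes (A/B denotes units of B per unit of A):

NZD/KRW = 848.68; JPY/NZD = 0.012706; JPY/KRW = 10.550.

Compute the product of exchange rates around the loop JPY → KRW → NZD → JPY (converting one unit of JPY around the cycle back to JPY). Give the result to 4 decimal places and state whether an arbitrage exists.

0.9784 (arbitrage exists)

Around JPY → KRW → NZD → JPY: 1 × 10.550 ÷ 848.68 ÷ 0.012706 = 0.978362
Product < 1; profitable direction is JPY → NZD → KRW → JPY.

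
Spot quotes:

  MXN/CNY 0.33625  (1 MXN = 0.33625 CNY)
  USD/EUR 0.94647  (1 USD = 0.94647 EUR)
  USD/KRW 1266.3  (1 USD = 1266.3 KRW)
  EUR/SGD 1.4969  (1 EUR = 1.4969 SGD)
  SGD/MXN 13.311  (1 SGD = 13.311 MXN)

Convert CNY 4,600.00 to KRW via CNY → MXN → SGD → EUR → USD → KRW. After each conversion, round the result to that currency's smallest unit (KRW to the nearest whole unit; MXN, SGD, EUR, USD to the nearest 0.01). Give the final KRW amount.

KRW 918,587

CNY 4,600.00 ÷ 0.33625 = MXN 13,680.30
MXN 13,680.30 ÷ 13.311 = SGD 1,027.74
SGD 1,027.74 ÷ 1.4969 = EUR 686.58
EUR 686.58 ÷ 0.94647 = USD 725.41
USD 725.41 × 1266.3 = KRW 918,587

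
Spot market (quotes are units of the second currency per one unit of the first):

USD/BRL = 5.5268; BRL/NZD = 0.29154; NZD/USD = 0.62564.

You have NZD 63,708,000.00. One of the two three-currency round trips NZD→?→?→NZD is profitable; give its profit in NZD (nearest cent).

Profit: NZD 514,968.73

Profitable loop is NZD → USD → BRL → NZD:
NZD 63,708,000.00 × 0.62564 = USD 39,858,273.12
USD 39,858,273.12 × 5.5268 = BRL 220,288,703.88
BRL 220,288,703.88 × 0.29154 = NZD 64,222,968.73
Profit = NZD 64,222,968.73 − NZD 63,708,000.00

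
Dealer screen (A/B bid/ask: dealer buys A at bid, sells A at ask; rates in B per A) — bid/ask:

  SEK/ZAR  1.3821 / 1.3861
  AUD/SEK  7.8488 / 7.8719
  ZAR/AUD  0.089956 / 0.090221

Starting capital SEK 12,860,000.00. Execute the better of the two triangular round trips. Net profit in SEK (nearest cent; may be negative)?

Best loop SEK → AUD → ZAR → SEK:
SEK 12,860,000.00 ÷ 7.8719 (buy AUD at ask) = AUD 1,633,658.96
AUD 1,633,658.96 ÷ 0.090221 (buy ZAR at ask) = ZAR 18,107,302.78
ZAR 18,107,302.78 ÷ 1.3861 (buy SEK at ask) = SEK 13,063,489.49

Net profit: SEK 203,489.49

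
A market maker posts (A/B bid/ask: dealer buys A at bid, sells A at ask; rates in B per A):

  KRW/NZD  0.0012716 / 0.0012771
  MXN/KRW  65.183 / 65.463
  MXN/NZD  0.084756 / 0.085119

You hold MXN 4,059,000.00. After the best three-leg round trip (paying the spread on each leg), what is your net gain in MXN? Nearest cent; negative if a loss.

Best loop MXN → NZD → KRW → MXN:
MXN 4,059,000.00 × 0.084756 (sell MXN at bid) = NZD 344,024.60
NZD 344,024.60 ÷ 0.0012771 (buy KRW at ask) = KRW 269,379,535
KRW 269,379,535 ÷ 65.463 (buy MXN at ask) = MXN 4,114,989.15

Net profit: MXN 55,989.15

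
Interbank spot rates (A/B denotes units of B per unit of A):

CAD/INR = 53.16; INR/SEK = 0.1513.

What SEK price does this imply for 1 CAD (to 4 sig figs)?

1 CAD × 53.16 = 53.16 INR
53.16 INR × 0.1513 = 8.04311 SEK

CAD/SEK = 8.043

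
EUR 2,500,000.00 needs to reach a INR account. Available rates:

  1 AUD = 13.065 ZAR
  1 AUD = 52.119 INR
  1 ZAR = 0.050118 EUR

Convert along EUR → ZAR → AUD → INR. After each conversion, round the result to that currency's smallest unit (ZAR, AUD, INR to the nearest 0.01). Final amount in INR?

INR 198,990,771.98

EUR 2,500,000.00 ÷ 0.050118 = ZAR 49,882,277.82
ZAR 49,882,277.82 ÷ 13.065 = AUD 3,818,008.25
AUD 3,818,008.25 × 52.119 = INR 198,990,771.98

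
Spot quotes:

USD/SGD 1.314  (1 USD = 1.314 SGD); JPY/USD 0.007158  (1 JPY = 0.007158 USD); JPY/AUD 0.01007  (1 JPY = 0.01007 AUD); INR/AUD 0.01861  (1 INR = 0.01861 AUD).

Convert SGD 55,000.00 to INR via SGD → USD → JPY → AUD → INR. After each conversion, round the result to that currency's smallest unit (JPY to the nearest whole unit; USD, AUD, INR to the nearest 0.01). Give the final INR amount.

SGD 55,000.00 ÷ 1.314 = USD 41,856.93
USD 41,856.93 ÷ 0.007158 = JPY 5,847,573
JPY 5,847,573 × 0.01007 = AUD 58,885.06
AUD 58,885.06 ÷ 0.01861 = INR 3,164,162.28

INR 3,164,162.28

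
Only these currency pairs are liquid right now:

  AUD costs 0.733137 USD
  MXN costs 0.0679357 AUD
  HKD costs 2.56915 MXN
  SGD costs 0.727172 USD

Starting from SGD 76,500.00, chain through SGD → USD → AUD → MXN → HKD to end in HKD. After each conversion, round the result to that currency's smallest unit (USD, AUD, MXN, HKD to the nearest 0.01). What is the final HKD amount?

SGD 76,500.00 × 0.727172 = USD 55,628.66
USD 55,628.66 ÷ 0.733137 = AUD 75,877.58
AUD 75,877.58 ÷ 0.0679357 = MXN 1,116,902.89
MXN 1,116,902.89 ÷ 2.56915 = HKD 434,736.35

HKD 434,736.35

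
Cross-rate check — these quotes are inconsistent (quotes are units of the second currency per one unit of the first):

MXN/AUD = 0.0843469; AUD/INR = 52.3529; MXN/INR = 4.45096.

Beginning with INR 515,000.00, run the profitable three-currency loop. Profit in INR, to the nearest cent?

Profit: INR 4,100.03

Profitable loop is INR → AUD → MXN → INR:
INR 515,000.00 ÷ 52.3529 = AUD 9,837.09
AUD 9,837.09 ÷ 0.0843469 = MXN 116,626.53
MXN 116,626.53 × 4.45096 = INR 519,100.03
Profit = INR 519,100.03 − INR 515,000.00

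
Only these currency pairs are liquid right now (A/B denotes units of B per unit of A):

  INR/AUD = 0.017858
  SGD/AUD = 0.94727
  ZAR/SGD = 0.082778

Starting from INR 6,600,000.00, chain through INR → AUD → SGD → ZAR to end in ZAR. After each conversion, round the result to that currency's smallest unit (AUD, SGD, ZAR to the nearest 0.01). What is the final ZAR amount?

ZAR 1,503,100.58

INR 6,600,000.00 × 0.017858 = AUD 117,862.80
AUD 117,862.80 ÷ 0.94727 = SGD 124,423.66
SGD 124,423.66 ÷ 0.082778 = ZAR 1,503,100.58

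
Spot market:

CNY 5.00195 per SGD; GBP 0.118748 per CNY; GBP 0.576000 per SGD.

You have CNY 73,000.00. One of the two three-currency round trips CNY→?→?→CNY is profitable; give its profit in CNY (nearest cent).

Profitable loop is CNY → GBP → SGD → CNY:
CNY 73,000.00 × 0.118748 = GBP 8,668.60
GBP 8,668.60 ÷ 0.576000 = SGD 15,049.66
SGD 15,049.66 × 5.00195 = CNY 75,277.65
Profit = CNY 75,277.65 − CNY 73,000.00

Profit: CNY 2,277.65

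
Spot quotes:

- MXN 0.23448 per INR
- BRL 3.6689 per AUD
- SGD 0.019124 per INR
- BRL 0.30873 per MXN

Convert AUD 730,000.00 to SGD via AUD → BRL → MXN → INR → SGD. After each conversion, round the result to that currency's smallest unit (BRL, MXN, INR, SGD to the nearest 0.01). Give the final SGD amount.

AUD 730,000.00 × 3.6689 = BRL 2,678,297.00
BRL 2,678,297.00 ÷ 0.30873 = MXN 8,675,208.11
MXN 8,675,208.11 ÷ 0.23448 = INR 36,997,646.32
INR 36,997,646.32 × 0.019124 = SGD 707,542.99

SGD 707,542.99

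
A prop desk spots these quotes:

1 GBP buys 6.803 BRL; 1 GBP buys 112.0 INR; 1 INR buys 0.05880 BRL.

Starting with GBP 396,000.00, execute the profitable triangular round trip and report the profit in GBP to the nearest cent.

Profitable loop is GBP → BRL → INR → GBP:
GBP 396,000.00 × 6.803 = BRL 2,693,988.00
BRL 2,693,988.00 ÷ 0.05880 = INR 45,816,122.45
INR 45,816,122.45 ÷ 112.0 = GBP 409,072.52
Profit = GBP 409,072.52 − GBP 396,000.00

Profit: GBP 13,072.52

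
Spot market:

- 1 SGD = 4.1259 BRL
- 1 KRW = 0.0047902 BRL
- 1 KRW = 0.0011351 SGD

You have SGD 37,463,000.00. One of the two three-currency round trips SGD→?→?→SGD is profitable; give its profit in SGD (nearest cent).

Profitable loop is SGD → KRW → BRL → SGD:
SGD 37,463,000.00 ÷ 0.0011351 = KRW 33,004,140,604
KRW 33,004,140,604 × 0.0047902 = BRL 158,096,434.32
BRL 158,096,434.32 ÷ 4.1259 = SGD 38,318,048.02
Profit = SGD 38,318,048.02 − SGD 37,463,000.00

Profit: SGD 855,048.02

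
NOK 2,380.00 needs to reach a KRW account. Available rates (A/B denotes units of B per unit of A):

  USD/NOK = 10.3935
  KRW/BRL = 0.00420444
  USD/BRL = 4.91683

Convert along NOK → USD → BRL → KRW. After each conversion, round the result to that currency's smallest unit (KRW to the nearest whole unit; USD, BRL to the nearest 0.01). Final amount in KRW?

KRW 267,788

NOK 2,380.00 ÷ 10.3935 = USD 228.99
USD 228.99 × 4.91683 = BRL 1,125.90
BRL 1,125.90 ÷ 0.00420444 = KRW 267,788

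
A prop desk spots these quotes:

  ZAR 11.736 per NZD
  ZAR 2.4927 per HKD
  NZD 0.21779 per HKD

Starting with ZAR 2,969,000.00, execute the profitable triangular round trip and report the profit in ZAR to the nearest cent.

Profit: ZAR 75,375.51

Profitable loop is ZAR → HKD → NZD → ZAR:
ZAR 2,969,000.00 ÷ 2.4927 = HKD 1,191,077.95
HKD 1,191,077.95 × 0.21779 = NZD 259,404.87
NZD 259,404.87 × 11.736 = ZAR 3,044,375.51
Profit = ZAR 3,044,375.51 − ZAR 2,969,000.00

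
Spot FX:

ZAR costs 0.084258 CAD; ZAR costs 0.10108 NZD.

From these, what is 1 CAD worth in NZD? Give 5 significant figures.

CAD/NZD = 1.1996

1 CAD ÷ 0.084258 = 11.8683 ZAR
11.8683 ZAR × 0.10108 = 1.19965 NZD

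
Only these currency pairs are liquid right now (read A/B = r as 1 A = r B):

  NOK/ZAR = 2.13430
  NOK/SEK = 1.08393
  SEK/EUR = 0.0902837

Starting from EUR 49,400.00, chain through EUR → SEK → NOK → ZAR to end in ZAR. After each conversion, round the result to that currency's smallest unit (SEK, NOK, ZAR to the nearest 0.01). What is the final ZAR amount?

EUR 49,400.00 ÷ 0.0902837 = SEK 547,164.11
SEK 547,164.11 ÷ 1.08393 = NOK 504,796.54
NOK 504,796.54 × 2.13430 = ZAR 1,077,387.26

ZAR 1,077,387.26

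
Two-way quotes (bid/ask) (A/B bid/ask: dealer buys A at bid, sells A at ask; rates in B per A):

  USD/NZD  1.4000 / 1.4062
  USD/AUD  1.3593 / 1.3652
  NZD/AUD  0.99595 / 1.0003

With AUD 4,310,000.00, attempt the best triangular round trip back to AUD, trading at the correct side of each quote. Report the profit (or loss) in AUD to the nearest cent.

Best loop AUD → USD → NZD → AUD:
AUD 4,310,000.00 ÷ 1.3652 (buy USD at ask) = USD 3,157,046.59
USD 3,157,046.59 × 1.4000 (sell USD at bid) = NZD 4,419,865.22
NZD 4,419,865.22 × 0.99595 (sell NZD at bid) = AUD 4,401,964.77

Net profit: AUD 91,964.77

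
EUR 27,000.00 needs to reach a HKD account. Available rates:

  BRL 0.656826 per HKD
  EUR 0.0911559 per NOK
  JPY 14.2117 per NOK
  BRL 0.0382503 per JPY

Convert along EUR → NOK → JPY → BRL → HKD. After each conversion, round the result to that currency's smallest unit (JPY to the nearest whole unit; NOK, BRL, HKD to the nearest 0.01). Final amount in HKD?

HKD 245,137.39

EUR 27,000.00 ÷ 0.0911559 = NOK 296,195.86
NOK 296,195.86 × 14.2117 = JPY 4,209,447
JPY 4,209,447 × 0.0382503 = BRL 161,012.61
BRL 161,012.61 ÷ 0.656826 = HKD 245,137.39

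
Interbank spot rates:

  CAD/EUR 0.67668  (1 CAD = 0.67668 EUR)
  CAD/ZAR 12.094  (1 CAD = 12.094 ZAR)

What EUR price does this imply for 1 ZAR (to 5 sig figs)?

ZAR/EUR = 0.055952

1 ZAR ÷ 12.094 = 0.0826856 CAD
0.0826856 CAD × 0.67668 = 0.0559517 EUR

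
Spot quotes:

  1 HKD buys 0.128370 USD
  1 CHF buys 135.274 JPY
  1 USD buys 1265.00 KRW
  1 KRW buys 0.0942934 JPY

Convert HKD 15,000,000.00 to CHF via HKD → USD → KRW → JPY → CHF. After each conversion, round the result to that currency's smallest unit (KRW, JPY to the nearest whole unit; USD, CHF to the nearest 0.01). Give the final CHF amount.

CHF 1,697,900.71

HKD 15,000,000.00 × 0.128370 = USD 1,925,550.00
USD 1,925,550.00 × 1265.00 = KRW 2,435,820,750
KRW 2,435,820,750 × 0.0942934 = JPY 229,681,820
JPY 229,681,820 ÷ 135.274 = CHF 1,697,900.71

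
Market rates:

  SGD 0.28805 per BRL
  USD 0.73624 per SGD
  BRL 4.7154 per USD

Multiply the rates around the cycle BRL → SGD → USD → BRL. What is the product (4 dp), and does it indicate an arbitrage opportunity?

1.0000 (no arbitrage)

Around BRL → SGD → USD → BRL: 1 × 0.28805 × 0.73624 × 4.7154 = 1.000013
Product ≈ 1 (deviation 0.001%, within rounding noise).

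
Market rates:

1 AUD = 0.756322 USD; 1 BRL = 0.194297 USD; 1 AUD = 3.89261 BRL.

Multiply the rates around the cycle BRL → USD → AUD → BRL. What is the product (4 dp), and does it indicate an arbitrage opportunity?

1.0000 (no arbitrage)

Around BRL → USD → AUD → BRL: 1 × 0.194297 ÷ 0.756322 × 3.89261 = 1.000001
Product ≈ 1 (deviation 0.000%, within rounding noise).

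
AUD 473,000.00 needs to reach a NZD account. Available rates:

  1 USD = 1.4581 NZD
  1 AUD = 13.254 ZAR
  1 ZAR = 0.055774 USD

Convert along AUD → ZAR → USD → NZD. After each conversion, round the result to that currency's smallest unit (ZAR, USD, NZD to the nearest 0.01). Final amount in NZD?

AUD 473,000.00 × 13.254 = ZAR 6,269,142.00
ZAR 6,269,142.00 × 0.055774 = USD 349,655.13
USD 349,655.13 × 1.4581 = NZD 509,832.15

NZD 509,832.15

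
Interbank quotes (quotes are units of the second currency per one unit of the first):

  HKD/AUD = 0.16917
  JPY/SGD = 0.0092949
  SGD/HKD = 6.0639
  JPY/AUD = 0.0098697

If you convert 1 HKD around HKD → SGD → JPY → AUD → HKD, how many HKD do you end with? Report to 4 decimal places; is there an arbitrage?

Around HKD → SGD → JPY → AUD → HKD: 1 ÷ 6.0639 ÷ 0.0092949 × 0.0098697 ÷ 0.16917 = 1.035104
Product > 1; profitable direction is HKD → SGD → JPY → AUD → HKD.

1.0351 (arbitrage exists)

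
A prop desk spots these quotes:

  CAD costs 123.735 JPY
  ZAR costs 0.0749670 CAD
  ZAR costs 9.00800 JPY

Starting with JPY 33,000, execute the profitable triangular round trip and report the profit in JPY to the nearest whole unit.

Profit: JPY 982

Profitable loop is JPY → ZAR → CAD → JPY:
JPY 33,000 ÷ 9.00800 = ZAR 3,663.41
ZAR 3,663.41 × 0.0749670 = CAD 274.63
CAD 274.63 × 123.735 = JPY 33,982
Profit = JPY 33,982 − JPY 33,000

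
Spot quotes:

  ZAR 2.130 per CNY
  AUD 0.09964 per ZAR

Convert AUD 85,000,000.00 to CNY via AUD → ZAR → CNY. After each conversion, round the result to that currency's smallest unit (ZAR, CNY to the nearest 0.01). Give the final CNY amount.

CNY 400,502,843.10

AUD 85,000,000.00 ÷ 0.09964 = ZAR 853,071,055.80
ZAR 853,071,055.80 ÷ 2.130 = CNY 400,502,843.10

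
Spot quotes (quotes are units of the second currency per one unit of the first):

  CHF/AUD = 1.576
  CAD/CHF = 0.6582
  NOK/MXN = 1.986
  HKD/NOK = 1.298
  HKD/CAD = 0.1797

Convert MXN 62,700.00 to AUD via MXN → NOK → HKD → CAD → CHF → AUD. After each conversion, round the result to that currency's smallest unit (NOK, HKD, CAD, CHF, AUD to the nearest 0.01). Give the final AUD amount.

AUD 4,533.95

MXN 62,700.00 ÷ 1.986 = NOK 31,571.00
NOK 31,571.00 ÷ 1.298 = HKD 24,322.80
HKD 24,322.80 × 0.1797 = CAD 4,370.81
CAD 4,370.81 × 0.6582 = CHF 2,876.87
CHF 2,876.87 × 1.576 = AUD 4,533.95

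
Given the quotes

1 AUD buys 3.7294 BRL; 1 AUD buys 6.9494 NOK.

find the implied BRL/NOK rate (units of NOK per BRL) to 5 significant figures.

1 BRL ÷ 3.7294 = 0.26814 AUD
0.26814 AUD × 6.9494 = 1.86341 NOK

BRL/NOK = 1.8634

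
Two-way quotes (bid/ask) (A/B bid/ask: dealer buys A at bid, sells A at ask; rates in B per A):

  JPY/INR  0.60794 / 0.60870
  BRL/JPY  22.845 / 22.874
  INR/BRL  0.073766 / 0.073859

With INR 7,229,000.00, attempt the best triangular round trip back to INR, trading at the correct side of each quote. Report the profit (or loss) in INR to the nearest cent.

Net profit: INR 177,044.90

Best loop INR → BRL → JPY → INR:
INR 7,229,000.00 × 0.073766 (sell INR at bid) = BRL 533,254.41
BRL 533,254.41 × 22.845 (sell BRL at bid) = JPY 12,182,197
JPY 12,182,197 × 0.60794 (sell JPY at bid) = INR 7,406,044.90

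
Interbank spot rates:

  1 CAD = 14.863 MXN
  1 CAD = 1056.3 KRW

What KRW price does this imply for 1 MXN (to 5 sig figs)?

1 MXN ÷ 14.863 = 0.0672812 CAD
0.0672812 CAD × 1056.3 = 71.0691 KRW

MXN/KRW = 71.069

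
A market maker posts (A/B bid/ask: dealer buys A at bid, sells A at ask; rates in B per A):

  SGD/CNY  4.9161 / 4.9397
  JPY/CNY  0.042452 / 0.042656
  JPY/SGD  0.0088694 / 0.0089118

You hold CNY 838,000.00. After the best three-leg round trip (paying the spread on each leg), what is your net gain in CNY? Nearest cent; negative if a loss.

Net profit: CNY 18,601.52

Best loop CNY → JPY → SGD → CNY:
CNY 838,000.00 ÷ 0.042656 (buy JPY at ask) = JPY 19,645,536
JPY 19,645,536 × 0.0088694 (sell JPY at bid) = SGD 174,244.12
SGD 174,244.12 × 4.9161 (sell SGD at bid) = CNY 856,601.52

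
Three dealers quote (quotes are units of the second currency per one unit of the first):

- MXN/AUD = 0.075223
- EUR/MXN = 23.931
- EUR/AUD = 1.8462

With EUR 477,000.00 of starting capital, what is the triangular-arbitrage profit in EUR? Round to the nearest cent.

Profit: EUR 12,199.08

Profitable loop is EUR → AUD → MXN → EUR:
EUR 477,000.00 × 1.8462 = AUD 880,637.40
AUD 880,637.40 ÷ 0.075223 = MXN 11,707,023.12
MXN 11,707,023.12 ÷ 23.931 = EUR 489,199.08
Profit = EUR 489,199.08 − EUR 477,000.00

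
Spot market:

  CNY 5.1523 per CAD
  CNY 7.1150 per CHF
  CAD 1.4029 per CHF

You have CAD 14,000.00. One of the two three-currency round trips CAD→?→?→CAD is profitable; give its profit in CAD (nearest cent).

Profit: CAD 222.67

Profitable loop is CAD → CNY → CHF → CAD:
CAD 14,000.00 × 5.1523 = CNY 72,132.20
CNY 72,132.20 ÷ 7.1150 = CHF 10,138.05
CHF 10,138.05 × 1.4029 = CAD 14,222.67
Profit = CAD 14,222.67 − CAD 14,000.00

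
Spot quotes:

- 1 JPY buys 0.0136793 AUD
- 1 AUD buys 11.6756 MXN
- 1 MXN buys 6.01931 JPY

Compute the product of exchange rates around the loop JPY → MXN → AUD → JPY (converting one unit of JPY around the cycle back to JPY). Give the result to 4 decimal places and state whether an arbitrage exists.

Around JPY → MXN → AUD → JPY: 1 ÷ 6.01931 ÷ 11.6756 ÷ 0.0136793 = 1.040184
Product > 1; profitable direction is JPY → MXN → AUD → JPY.

1.0402 (arbitrage exists)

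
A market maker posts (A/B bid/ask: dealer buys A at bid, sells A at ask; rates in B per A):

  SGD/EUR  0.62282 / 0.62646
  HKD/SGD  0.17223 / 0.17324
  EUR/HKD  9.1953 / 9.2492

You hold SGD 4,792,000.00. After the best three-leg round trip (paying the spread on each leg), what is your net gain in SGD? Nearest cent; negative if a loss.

Best loop SGD → HKD → EUR → SGD:
SGD 4,792,000.00 ÷ 0.17324 (buy HKD at ask) = HKD 27,661,048.26
HKD 27,661,048.26 ÷ 9.2492 (buy EUR at ask) = EUR 2,990,642.25
EUR 2,990,642.25 ÷ 0.62646 (buy SGD at ask) = SGD 4,773,875.82

Net result: SGD -18,124.18 (no profitable arbitrage after spreads)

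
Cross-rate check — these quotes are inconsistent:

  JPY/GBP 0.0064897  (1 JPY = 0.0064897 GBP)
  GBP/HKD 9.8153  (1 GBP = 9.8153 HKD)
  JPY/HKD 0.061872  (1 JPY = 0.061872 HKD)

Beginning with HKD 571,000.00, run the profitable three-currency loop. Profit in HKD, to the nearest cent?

Profit: HKD 16,854.91

Profitable loop is HKD → JPY → GBP → HKD:
HKD 571,000.00 ÷ 0.061872 = JPY 9,228,730
JPY 9,228,730 × 0.0064897 = GBP 59,891.69
GBP 59,891.69 × 9.8153 = HKD 587,854.91
Profit = HKD 587,854.91 − HKD 571,000.00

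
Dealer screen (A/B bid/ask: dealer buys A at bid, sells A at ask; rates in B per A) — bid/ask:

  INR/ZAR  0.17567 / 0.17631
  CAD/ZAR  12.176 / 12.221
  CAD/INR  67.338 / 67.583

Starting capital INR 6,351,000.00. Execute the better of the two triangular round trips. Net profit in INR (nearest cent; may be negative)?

Best loop INR → CAD → ZAR → INR:
INR 6,351,000.00 ÷ 67.583 (buy CAD at ask) = CAD 93,973.34
CAD 93,973.34 × 12.176 (sell CAD at bid) = ZAR 1,144,219.35
ZAR 1,144,219.35 ÷ 0.17631 (buy INR at ask) = INR 6,489,815.35

Net profit: INR 138,815.35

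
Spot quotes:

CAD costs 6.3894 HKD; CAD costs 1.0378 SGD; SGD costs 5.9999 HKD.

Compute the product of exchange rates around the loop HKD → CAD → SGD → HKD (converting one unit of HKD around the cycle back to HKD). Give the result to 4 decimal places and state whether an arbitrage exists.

0.9745 (arbitrage exists)

Around HKD → CAD → SGD → HKD: 1 ÷ 6.3894 × 1.0378 × 5.9999 = 0.974535
Product < 1; profitable direction is HKD → SGD → CAD → HKD.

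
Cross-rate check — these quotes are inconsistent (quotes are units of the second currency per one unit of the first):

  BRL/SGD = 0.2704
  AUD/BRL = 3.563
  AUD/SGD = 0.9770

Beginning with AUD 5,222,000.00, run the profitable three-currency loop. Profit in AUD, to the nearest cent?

Profit: AUD 73,523.77

Profitable loop is AUD → SGD → BRL → AUD:
AUD 5,222,000.00 × 0.9770 = SGD 5,101,894.00
SGD 5,101,894.00 ÷ 0.2704 = BRL 18,867,951.18
BRL 18,867,951.18 ÷ 3.563 = AUD 5,295,523.77
Profit = AUD 5,295,523.77 − AUD 5,222,000.00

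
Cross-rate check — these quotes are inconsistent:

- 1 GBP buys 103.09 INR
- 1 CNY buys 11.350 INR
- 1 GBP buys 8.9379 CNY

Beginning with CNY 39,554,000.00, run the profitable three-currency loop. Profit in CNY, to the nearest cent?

Profitable loop is CNY → GBP → INR → CNY:
CNY 39,554,000.00 ÷ 8.9379 = GBP 4,425,424.32
GBP 4,425,424.32 × 103.09 = INR 456,216,992.81
INR 456,216,992.81 ÷ 11.350 = CNY 40,195,329.76
Profit = CNY 40,195,329.76 − CNY 39,554,000.00

Profit: CNY 641,329.76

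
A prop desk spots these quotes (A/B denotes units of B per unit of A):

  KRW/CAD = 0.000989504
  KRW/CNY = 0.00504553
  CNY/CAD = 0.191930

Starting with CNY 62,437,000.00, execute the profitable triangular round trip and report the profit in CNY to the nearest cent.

Profitable loop is CNY → KRW → CAD → CNY:
CNY 62,437,000.00 ÷ 0.00504553 = KRW 12,374,715,838
KRW 12,374,715,838 × 0.000989504 = CAD 12,244,830.82
CAD 12,244,830.82 ÷ 0.191930 = CNY 63,798,420.36
Profit = CNY 63,798,420.36 − CNY 62,437,000.00

Profit: CNY 1,361,420.36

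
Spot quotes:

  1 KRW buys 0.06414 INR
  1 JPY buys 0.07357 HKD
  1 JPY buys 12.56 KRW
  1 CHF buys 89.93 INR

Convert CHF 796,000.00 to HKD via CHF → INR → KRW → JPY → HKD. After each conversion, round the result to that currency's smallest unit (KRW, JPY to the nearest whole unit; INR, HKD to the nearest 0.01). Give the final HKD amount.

CHF 796,000.00 × 89.93 = INR 71,584,280.00
INR 71,584,280.00 ÷ 0.06414 = KRW 1,116,062,987
KRW 1,116,062,987 ÷ 12.56 = JPY 88,858,518
JPY 88,858,518 × 0.07357 = HKD 6,537,321.17

HKD 6,537,321.17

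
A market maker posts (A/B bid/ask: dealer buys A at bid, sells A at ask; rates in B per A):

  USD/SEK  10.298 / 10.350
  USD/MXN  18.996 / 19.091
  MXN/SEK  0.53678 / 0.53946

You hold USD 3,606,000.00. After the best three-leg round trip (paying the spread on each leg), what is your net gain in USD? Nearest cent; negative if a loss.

Net result: USD -290.91 (no profitable arbitrage after spreads)

Best loop USD → SEK → MXN → USD:
USD 3,606,000.00 × 10.298 (sell USD at bid) = SEK 37,134,588.00
SEK 37,134,588.00 ÷ 0.53946 (buy MXN at ask) = MXN 68,836,592.15
MXN 68,836,592.15 ÷ 19.091 (buy USD at ask) = USD 3,605,709.09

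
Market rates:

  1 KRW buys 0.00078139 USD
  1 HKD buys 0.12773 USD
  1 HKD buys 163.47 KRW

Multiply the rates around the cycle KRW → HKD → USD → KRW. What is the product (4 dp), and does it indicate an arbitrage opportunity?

Around KRW → HKD → USD → KRW: 1 ÷ 163.47 × 0.12773 ÷ 0.00078139 = 0.999970
Product ≈ 1 (deviation 0.003%, within rounding noise).

1.0000 (no arbitrage)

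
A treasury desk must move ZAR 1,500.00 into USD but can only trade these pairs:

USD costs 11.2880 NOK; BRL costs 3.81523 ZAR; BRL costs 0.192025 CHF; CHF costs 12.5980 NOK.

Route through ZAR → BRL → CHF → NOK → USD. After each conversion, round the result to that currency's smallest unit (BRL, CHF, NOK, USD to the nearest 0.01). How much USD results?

ZAR 1,500.00 ÷ 3.81523 = BRL 393.16
BRL 393.16 × 0.192025 = CHF 75.50
CHF 75.50 × 12.5980 = NOK 951.15
NOK 951.15 ÷ 11.2880 = USD 84.26

USD 84.26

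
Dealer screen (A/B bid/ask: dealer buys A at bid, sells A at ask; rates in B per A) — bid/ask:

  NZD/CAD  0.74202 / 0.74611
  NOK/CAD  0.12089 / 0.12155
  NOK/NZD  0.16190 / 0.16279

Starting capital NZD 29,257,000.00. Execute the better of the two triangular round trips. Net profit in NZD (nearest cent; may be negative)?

Net result: NZD -137,119.71 (no profitable arbitrage after spreads)

Best loop NZD → NOK → CAD → NZD:
NZD 29,257,000.00 ÷ 0.16279 (buy NOK at ask) = NOK 179,722,341.67
NOK 179,722,341.67 × 0.12089 (sell NOK at bid) = CAD 21,726,633.88
CAD 21,726,633.88 ÷ 0.74611 (buy NZD at ask) = NZD 29,119,880.29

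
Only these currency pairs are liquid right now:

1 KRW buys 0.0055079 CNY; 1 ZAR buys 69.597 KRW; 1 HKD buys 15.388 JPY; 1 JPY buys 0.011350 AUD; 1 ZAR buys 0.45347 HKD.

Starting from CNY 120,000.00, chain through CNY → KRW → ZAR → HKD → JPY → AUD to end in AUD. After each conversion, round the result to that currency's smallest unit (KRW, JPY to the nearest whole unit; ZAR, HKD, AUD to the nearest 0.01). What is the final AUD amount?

AUD 24,793.12

CNY 120,000.00 ÷ 0.0055079 = KRW 21,786,888
KRW 21,786,888 ÷ 69.597 = ZAR 313,043.49
ZAR 313,043.49 × 0.45347 = HKD 141,955.83
HKD 141,955.83 × 15.388 = JPY 2,184,416
JPY 2,184,416 × 0.011350 = AUD 24,793.12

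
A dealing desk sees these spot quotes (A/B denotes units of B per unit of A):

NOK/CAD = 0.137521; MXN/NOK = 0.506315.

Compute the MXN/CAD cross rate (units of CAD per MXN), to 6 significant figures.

MXN/CAD = 0.0696289

1 MXN × 0.506315 = 0.506315 NOK
0.506315 NOK × 0.137521 = 0.0696289 CAD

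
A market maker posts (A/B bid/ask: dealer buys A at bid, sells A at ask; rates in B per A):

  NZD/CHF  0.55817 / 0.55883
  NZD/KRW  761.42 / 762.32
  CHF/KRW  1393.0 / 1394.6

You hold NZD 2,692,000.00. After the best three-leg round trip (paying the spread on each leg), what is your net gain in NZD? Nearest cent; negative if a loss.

Net profit: NZD 53,714.32

Best loop NZD → CHF → KRW → NZD:
NZD 2,692,000.00 × 0.55817 (sell NZD at bid) = CHF 1,502,593.64
CHF 1,502,593.64 × 1393.0 (sell CHF at bid) = KRW 2,093,112,941
KRW 2,093,112,941 ÷ 762.32 (buy NZD at ask) = NZD 2,745,714.32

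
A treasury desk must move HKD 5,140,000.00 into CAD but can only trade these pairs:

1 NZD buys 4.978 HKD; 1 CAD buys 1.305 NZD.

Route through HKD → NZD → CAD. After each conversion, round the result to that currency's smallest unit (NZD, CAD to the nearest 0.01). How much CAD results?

CAD 791,220.84

HKD 5,140,000.00 ÷ 4.978 = NZD 1,032,543.19
NZD 1,032,543.19 ÷ 1.305 = CAD 791,220.84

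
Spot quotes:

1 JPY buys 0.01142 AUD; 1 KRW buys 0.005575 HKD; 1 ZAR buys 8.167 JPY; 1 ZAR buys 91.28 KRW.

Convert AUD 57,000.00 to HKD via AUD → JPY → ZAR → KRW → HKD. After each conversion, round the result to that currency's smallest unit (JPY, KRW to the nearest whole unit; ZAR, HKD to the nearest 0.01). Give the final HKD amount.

AUD 57,000.00 ÷ 0.01142 = JPY 4,991,243
JPY 4,991,243 ÷ 8.167 = ZAR 611,147.67
ZAR 611,147.67 × 91.28 = KRW 55,785,559
KRW 55,785,559 × 0.005575 = HKD 311,004.49

HKD 311,004.49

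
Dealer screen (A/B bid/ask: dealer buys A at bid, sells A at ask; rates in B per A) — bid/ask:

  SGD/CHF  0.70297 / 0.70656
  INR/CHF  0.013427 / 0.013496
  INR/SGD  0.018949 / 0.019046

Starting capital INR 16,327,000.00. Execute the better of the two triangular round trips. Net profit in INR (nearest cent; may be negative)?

Best loop INR → CHF → SGD → INR:
INR 16,327,000.00 × 0.013427 (sell INR at bid) = CHF 219,222.63
CHF 219,222.63 ÷ 0.70656 (buy SGD at ask) = SGD 310,267.53
SGD 310,267.53 ÷ 0.019046 (buy INR at ask) = INR 16,290,430.23

Net result: INR -36,569.77 (no profitable arbitrage after spreads)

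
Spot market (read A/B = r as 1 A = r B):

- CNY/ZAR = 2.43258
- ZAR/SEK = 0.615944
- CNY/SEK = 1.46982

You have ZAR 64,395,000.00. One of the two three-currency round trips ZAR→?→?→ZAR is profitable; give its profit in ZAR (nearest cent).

Profitable loop is ZAR → SEK → CNY → ZAR:
ZAR 64,395,000.00 × 0.615944 = SEK 39,663,713.88
SEK 39,663,713.88 ÷ 1.46982 = CNY 26,985,422.62
CNY 26,985,422.62 × 2.43258 = ZAR 65,644,199.36
Profit = ZAR 65,644,199.36 − ZAR 64,395,000.00

Profit: ZAR 1,249,199.36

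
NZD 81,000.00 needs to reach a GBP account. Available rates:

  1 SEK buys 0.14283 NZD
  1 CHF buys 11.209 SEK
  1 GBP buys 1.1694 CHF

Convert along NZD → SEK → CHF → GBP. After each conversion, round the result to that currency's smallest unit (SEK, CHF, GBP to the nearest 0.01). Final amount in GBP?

GBP 43,264.89

NZD 81,000.00 ÷ 0.14283 = SEK 567,107.75
SEK 567,107.75 ÷ 11.209 = CHF 50,593.96
CHF 50,593.96 ÷ 1.1694 = GBP 43,264.89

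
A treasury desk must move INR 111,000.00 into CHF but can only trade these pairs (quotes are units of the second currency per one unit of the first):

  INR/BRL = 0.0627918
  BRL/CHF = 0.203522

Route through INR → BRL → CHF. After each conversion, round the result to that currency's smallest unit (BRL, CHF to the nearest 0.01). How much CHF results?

INR 111,000.00 × 0.0627918 = BRL 6,969.89
BRL 6,969.89 × 0.203522 = CHF 1,418.53

CHF 1,418.53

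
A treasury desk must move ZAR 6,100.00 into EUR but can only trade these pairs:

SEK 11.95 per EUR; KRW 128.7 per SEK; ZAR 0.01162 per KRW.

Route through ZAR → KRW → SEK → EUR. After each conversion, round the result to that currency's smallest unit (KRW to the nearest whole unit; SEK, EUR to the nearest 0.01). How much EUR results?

ZAR 6,100.00 ÷ 0.01162 = KRW 524,957
KRW 524,957 ÷ 128.7 = SEK 4,078.92
SEK 4,078.92 ÷ 11.95 = EUR 341.33

EUR 341.33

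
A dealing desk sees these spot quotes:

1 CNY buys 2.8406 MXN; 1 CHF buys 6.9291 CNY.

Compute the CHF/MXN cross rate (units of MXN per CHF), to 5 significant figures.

1 CHF × 6.9291 = 6.9291 CNY
6.9291 CNY × 2.8406 = 19.6828 MXN

CHF/MXN = 19.683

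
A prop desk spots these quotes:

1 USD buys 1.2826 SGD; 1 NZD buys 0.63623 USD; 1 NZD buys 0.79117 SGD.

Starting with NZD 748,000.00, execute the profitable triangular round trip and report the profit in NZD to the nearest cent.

Profitable loop is NZD → USD → SGD → NZD:
NZD 748,000.00 × 0.63623 = USD 475,900.04
USD 475,900.04 × 1.2826 = SGD 610,389.39
SGD 610,389.39 ÷ 0.79117 = NZD 771,502.19
Profit = NZD 771,502.19 − NZD 748,000.00

Profit: NZD 23,502.19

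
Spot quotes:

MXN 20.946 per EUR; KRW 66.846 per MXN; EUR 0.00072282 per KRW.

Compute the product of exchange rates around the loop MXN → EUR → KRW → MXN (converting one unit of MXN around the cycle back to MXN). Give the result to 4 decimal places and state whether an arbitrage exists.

0.9881 (arbitrage exists)

Around MXN → EUR → KRW → MXN: 1 ÷ 20.946 ÷ 0.00072282 ÷ 66.846 = 0.988083
Product < 1; profitable direction is MXN → KRW → EUR → MXN.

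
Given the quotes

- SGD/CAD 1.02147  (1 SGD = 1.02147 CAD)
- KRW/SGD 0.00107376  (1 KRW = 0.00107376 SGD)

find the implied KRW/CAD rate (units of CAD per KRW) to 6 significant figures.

1 KRW × 0.00107376 = 0.00107376 SGD
0.00107376 SGD × 1.02147 = 0.00109681 CAD

KRW/CAD = 0.00109681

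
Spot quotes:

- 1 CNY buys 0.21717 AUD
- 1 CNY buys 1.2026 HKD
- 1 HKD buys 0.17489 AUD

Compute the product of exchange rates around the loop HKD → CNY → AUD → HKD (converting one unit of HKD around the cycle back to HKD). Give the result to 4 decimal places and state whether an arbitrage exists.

Around HKD → CNY → AUD → HKD: 1 ÷ 1.2026 × 0.21717 ÷ 0.17489 = 1.032556
Product > 1; profitable direction is HKD → CNY → AUD → HKD.

1.0326 (arbitrage exists)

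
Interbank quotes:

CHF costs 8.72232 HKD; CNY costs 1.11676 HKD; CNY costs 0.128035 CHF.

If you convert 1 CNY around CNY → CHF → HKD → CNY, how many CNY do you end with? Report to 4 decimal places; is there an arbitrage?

Around CNY → CHF → HKD → CNY: 1 × 0.128035 × 8.72232 ÷ 1.11676 = 1.000002
Product ≈ 1 (deviation 0.000%, within rounding noise).

1.0000 (no arbitrage)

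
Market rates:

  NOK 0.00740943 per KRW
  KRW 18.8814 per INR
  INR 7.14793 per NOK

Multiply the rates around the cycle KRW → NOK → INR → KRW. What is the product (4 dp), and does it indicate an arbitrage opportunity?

1.0000 (no arbitrage)

Around KRW → NOK → INR → KRW: 1 × 0.00740943 × 7.14793 × 18.8814 = 0.999998
Product ≈ 1 (deviation 0.000%, within rounding noise).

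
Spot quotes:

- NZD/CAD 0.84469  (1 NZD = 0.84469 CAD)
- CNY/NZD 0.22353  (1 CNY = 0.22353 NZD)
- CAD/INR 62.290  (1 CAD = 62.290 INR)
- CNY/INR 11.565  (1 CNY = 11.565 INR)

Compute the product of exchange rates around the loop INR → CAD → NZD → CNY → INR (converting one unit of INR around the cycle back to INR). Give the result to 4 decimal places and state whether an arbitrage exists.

0.9833 (arbitrage exists)

Around INR → CAD → NZD → CNY → INR: 1 ÷ 62.290 ÷ 0.84469 ÷ 0.22353 × 11.565 = 0.983318
Product < 1; profitable direction is INR → CNY → NZD → CAD → INR.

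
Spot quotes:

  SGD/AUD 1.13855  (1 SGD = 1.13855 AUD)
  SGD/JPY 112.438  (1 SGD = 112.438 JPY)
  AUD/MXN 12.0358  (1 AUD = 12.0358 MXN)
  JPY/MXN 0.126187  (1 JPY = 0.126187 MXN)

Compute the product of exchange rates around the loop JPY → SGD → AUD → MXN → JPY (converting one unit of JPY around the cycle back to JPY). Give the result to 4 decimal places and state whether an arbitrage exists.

Around JPY → SGD → AUD → MXN → JPY: 1 ÷ 112.438 × 1.13855 × 12.0358 ÷ 0.126187 = 0.965827
Product < 1; profitable direction is JPY → MXN → AUD → SGD → JPY.

0.9658 (arbitrage exists)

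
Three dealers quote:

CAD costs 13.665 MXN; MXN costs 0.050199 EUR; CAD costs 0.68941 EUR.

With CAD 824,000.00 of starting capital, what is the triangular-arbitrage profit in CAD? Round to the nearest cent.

Profit: CAD 4,133.00

Profitable loop is CAD → EUR → MXN → CAD:
CAD 824,000.00 × 0.68941 = EUR 568,073.84
EUR 568,073.84 ÷ 0.050199 = MXN 11,316,437.38
MXN 11,316,437.38 ÷ 13.665 = CAD 828,133.00
Profit = CAD 828,133.00 − CAD 824,000.00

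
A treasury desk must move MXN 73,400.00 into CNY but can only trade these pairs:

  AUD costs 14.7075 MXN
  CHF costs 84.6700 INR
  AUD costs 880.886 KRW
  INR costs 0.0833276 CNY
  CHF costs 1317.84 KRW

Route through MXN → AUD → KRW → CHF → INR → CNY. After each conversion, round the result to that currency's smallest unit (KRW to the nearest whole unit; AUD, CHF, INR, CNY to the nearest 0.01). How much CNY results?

CNY 23,536.01

MXN 73,400.00 ÷ 14.7075 = AUD 4,990.65
AUD 4,990.65 × 880.886 = KRW 4,396,194
KRW 4,396,194 ÷ 1317.84 = CHF 3,335.91
CHF 3,335.91 × 84.6700 = INR 282,451.50
INR 282,451.50 × 0.0833276 = CNY 23,536.01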